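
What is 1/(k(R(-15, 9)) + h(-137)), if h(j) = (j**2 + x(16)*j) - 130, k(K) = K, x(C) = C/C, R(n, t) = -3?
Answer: 1/18499 ≈ 5.4057e-5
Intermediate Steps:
x(C) = 1
h(j) = -130 + j + j**2 (h(j) = (j**2 + 1*j) - 130 = (j**2 + j) - 130 = (j + j**2) - 130 = -130 + j + j**2)
1/(k(R(-15, 9)) + h(-137)) = 1/(-3 + (-130 - 137 + (-137)**2)) = 1/(-3 + (-130 - 137 + 18769)) = 1/(-3 + 18502) = 1/18499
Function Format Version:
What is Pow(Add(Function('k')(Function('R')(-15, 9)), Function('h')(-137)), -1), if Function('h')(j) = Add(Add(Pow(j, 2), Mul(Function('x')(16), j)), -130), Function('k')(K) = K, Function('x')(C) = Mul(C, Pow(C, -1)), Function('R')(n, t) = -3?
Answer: Rational(1, 18499) ≈ 5.4057e-5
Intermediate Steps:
Function('x')(C) = 1
Function('h')(j) = Add(-130, j, Pow(j, 2)) (Function('h')(j) = Add(Add(Pow(j, 2), Mul(1, j)), -130) = Add(Add(Pow(j, 2), j), -130) = Add(Add(j, Pow(j, 2)), -130) = Add(-130, j, Pow(j, 2)))
Pow(Add(Function('k')(Function('R')(-15, 9)), Function('h')(-137)), -1) = Pow(Add(-3, Add(-130, -137, Pow(-137, 2))), -1) = Pow(Add(-3, Add(-130, -137, 18769)), -1) = Pow(Add(-3, 18502), -1) = Pow(18499, -1) = Rational(1, 18499)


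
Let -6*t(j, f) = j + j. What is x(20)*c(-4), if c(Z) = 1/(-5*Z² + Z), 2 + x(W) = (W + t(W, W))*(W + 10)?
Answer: -199/42 ≈ -4.7381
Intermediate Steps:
t(j, f) = -j/3 (t(j, f) = -(j + j)/6 = -j/3)
x(W) = -2 + 2*W*(10 + W)/3 (x(W) = -2 + (W - W/3)*(W + 10) = -2 + (2*W/3)*(10 + W) = -2 + 2*W*(10 + W)/3)
c(Z) = 1/(Z - 5*Z²)
x(20)*c(-4) = (-2 + (⅔)*20² + (20/3)*20)*(-1/(-4*(-1 + 5*(-4)))) = (-2 + (⅔)*400 + 400/3)*(-1*(-¼)/(-1 - 20)) = (-2 + 800/3 + 400/3)*(-1*(-¼)/(-21)) = 398*(-1*(-¼)*(-1/21)) = 398*(-1/84) = -199/42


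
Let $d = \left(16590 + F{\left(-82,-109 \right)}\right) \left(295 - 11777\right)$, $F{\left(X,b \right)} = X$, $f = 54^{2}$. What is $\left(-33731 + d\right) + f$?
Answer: $-189575671$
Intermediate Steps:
$f = 2916$
$d = -189544856$ ($d = \left(16590 - 82\right) \left(295 - 11777\right) = 16508 \left(-11482\right) = -189544856$)
$\left(-33731 + d\right) + f = \left(-33731 - 189544856\right) + 2916 = -189578587 + 2916 = -189575671$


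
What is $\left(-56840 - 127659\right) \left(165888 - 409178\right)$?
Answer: $44886761710$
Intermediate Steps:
$\left(-56840 - 127659\right) \left(165888 - 409178\right) = \left(-184499\right) \left(-243290\right) = 44886761710$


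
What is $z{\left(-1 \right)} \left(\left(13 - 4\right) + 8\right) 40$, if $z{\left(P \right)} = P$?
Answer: $-680$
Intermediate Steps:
$z{\left(-1 \right)} \left(\left(13 - 4\right) + 8\right) 40 = - (\left(13 - 4\right) + 8) 40 = - (9 + 8) 40 = \left(-1\right) 17 \cdot 40 = \left(-17\right) 40 = -680$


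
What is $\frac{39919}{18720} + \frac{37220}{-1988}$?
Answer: $- \frac{154349857}{9303840} \approx -16.59$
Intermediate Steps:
$\frac{39919}{18720} + \frac{37220}{-1988} = 39919 \cdot \frac{1}{18720} + 37220 \left(- \frac{1}{1988}\right) = \frac{39919}{18720} - \frac{9305}{497} = - \frac{154349857}{9303840}$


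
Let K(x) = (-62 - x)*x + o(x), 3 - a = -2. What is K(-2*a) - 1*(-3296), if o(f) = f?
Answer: 3806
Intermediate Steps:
a = 5 (a = 3 - 1*(-2) = 3 + 2 = 5)
K(x) = x + x*(-62 - x) (K(x) = (-62 - x)*x + x = x*(-62 - x) + x = x + x*(-62 - x))
K(-2*a) - 1*(-3296) = (-2*5)*(-61 - (-2)*5) - 1*(-3296) = -10*(-61 - 1*(-10)) + 3296 = -10*(-61 + 10) + 3296 = -10*(-51) + 3296 = 510 + 3296 = 3806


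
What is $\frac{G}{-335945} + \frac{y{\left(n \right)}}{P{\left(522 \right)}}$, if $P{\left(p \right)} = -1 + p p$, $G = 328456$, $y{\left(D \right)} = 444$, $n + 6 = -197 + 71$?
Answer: $- \frac{89349516668}{91539301435} \approx -0.97608$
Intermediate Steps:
$n = -132$ ($n = -6 + \left(-197 + 71\right) = -6 - 126 = -132$)
$P{\left(p \right)} = -1 + p^{2}$
$\frac{G}{-335945} + \frac{y{\left(n \right)}}{P{\left(522 \right)}} = \frac{328456}{-335945} + \frac{444}{-1 + 522^{2}} = 328456 \left(- \frac{1}{335945}\right) + \frac{444}{-1 + 272484} = - \frac{328456}{335945} + \frac{444}{272483} = - \frac{89349516668}{91539301435}$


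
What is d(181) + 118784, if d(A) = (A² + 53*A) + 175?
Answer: 161313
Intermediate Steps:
d(A) = 175 + A² + 53*A
d(181) + 118784 = (175 + 181² + 53*181) + 118784 = (175 + 32761 + 9593) + 118784 = 42529 + 118784 = 161313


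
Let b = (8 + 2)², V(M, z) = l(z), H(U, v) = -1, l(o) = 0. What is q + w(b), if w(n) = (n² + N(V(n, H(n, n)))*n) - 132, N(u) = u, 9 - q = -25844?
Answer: 35721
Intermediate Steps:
q = 25853 (q = 9 - 1*(-25844) = 9 + 25844 = 25853)
V(M, z) = 0
b = 100 (b = 10² = 100)
w(n) = -132 + n² (w(n) = (n² + 0*n) - 132 = (n² + 0) - 132 = n² - 132 = -132 + n²)
q + w(b) = 25853 + (-132 + 100²) = 25853 + (-132 + 10000) = 25853 + 9868 = 35721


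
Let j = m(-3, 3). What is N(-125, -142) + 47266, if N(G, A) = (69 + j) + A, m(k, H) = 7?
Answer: 47200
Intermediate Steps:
j = 7
N(G, A) = 76 + A (N(G, A) = (69 + 7) + A = 76 + A)
N(-125, -142) + 47266 = (76 - 142) + 47266 = -66 + 47266 = 47200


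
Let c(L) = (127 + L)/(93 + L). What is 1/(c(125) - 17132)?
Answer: -109/1867262 ≈ -5.8374e-5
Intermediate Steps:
c(L) = (127 + L)/(93 + L)
1/(c(125) - 17132) = 1/((127 + 125)/(93 + 125) - 17132) = 1/(252/218 - 17132) = 1/((1/218)*252 - 17132) = 1/(126/109 - 17132) = 1/(-1867262/109) = -109/1867262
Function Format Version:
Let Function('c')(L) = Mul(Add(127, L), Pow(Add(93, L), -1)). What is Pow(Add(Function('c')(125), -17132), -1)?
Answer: Rational(-109, 1867262) ≈ -5.8374e-5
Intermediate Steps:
Function('c')(L) = Mul(Pow(Add(93, L), -1), Add(127, L))
Pow(Add(Function('c')(125), -17132), -1) = Pow(Add(Mul(Pow(Add(93, 125), -1), Add(127, 125)), -17132), -1) = Pow(Add(Mul(Pow(218, -1), 252), -17132), -1) = Pow(Add(Mul(Rational(1, 218), 252), -17132), -1) = Pow(Add(Rational(126, 109), -17132), -1) = Pow(Rational(-1867262, 109), -1) = Rational(-109, 1867262)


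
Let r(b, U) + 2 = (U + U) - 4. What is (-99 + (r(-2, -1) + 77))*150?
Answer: -4500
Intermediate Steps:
r(b, U) = -6 + 2*U (r(b, U) = -2 + ((U + U) - 4) = -2 + (2*U - 4) = -2 + (-4 + 2*U) = -6 + 2*U)
(-99 + (r(-2, -1) + 77))*150 = (-99 + ((-6 + 2*(-1)) + 77))*150 = (-99 + ((-6 - 2) + 77))*150 = (-99 + (-8 + 77))*150 = (-99 + 69)*150 = -30*150 = -4500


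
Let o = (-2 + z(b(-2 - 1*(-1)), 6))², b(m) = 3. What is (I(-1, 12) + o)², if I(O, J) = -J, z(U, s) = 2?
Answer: 144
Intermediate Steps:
o = 0 (o = (-2 + 2)² = 0² = 0)
(I(-1, 12) + o)² = (-1*12 + 0)² = (-12 + 0)² = (-12)² = 144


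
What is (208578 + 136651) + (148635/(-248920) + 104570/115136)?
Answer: 17668129113017/51177952 ≈ 3.4523e+5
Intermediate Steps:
(208578 + 136651) + (148635/(-248920) + 104570/115136) = 345229 + (148635*(-1/248920) + 104570*(1/115136)) = 345229 + (-29727/49784 + 52285/57568) = 345229 + 15922009/51177952 = 17668129113017/51177952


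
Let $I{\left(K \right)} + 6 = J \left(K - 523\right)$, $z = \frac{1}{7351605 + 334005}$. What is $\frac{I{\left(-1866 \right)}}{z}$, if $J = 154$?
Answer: $-2827628146320$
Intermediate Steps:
$z = \frac{1}{7685610} \approx 1.3011 \cdot 10^{-7}$
$I{\left(K \right)} = -80548 + 154 K$ ($I{\left(K \right)} = -6 + 154 \left(K - 523\right) = -6 + 154 \left(-523 + K\right) = -6 + \left(-80542 + 154 K\right) = -80548 + 154 K$)
$\frac{I{\left(-1866 \right)}}{z} = \left(-80548 + 154 \left(-1866\right)\right) \frac{1}{\frac{1}{7685610}} = \left(-80548 - 287364\right) 7685610 = \left(-367912\right) 7685610 = -2827628146320$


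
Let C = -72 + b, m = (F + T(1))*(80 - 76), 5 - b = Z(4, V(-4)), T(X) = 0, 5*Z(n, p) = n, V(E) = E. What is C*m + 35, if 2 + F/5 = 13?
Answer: -14881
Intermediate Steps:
F = 55 (F = -10 + 5*13 = -10 + 65 = 55)
Z(n, p) = n/5
b = 21/5 (b = 5 - 4/5 = 5 - 1*⅘ = 5 - ⅘ = 21/5 ≈ 4.2000)
m = 220 (m = (55 + 0)*(80 - 76) = 55*4 = 220)
C = -339/5 (C = -72 + 21/5 = -339/5 ≈ -67.800)
C*m + 35 = -339/5*220 + 35 = -14916 + 35 = -14881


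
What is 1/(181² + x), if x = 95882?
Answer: 1/128643 ≈ 7.7734e-6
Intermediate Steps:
1/(181² + x) = 1/(181² + 95882) = 1/(32761 + 95882) = 1/128643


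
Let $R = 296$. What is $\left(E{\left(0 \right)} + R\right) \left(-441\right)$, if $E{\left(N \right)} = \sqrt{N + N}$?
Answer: $-130536$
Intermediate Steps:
$E{\left(N \right)} = \sqrt{2} \sqrt{N}$ ($E{\left(N \right)} = \sqrt{2 N} = \sqrt{2} \sqrt{N}$)
$\left(E{\left(0 \right)} + R\right) \left(-441\right) = \left(\sqrt{2} \sqrt{0} + 296\right) \left(-441\right) = \left(\sqrt{2} \cdot 0 + 296\right) \left(-441\right) = \left(0 + 296\right) \left(-441\right) = 296 \left(-441\right) = -130536$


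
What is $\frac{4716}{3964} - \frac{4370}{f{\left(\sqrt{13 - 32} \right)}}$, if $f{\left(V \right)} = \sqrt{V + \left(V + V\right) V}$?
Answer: $\frac{1179}{991} - \frac{230 \cdot 19^{\frac{3}{4}}}{\sqrt{i - 2 \sqrt{19}}} \approx -39.138 + 705.44 i$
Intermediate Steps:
$f{\left(V \right)} = \sqrt{V + 2 V^{2}}$ ($f{\left(V \right)} = \sqrt{V + 2 V V} = \sqrt{V + 2 V^{2}}$)
$\frac{4716}{3964} - \frac{4370}{f{\left(\sqrt{13 - 32} \right)}} = \frac{4716}{3964} - \frac{4370}{\sqrt{\sqrt{13 - 32} \left(1 + 2 \sqrt{13 - 32}\right)}} = 4716 \cdot \frac{1}{3964} - \frac{4370}{\sqrt{\sqrt{-19} \left(1 + 2 \sqrt{-19}\right)}} = \frac{1179}{991} - \frac{4370}{\sqrt{i \sqrt{19} \left(1 + 2 i \sqrt{19}\right)}} = \frac{1179}{991} - \frac{4370}{\sqrt[4]{19} \sqrt{i \left(1 + 2 i \sqrt{19}\right)}} = \frac{1179}{991} - 4370 \frac{19^{\frac{3}{4}}}{19 \sqrt{i \left(1 + 2 i \sqrt{19}\right)}} = \frac{1179}{991} - \frac{230 \cdot 19^{\frac{3}{4}}}{\sqrt{i \left(1 + 2 i \sqrt{19}\right)}}$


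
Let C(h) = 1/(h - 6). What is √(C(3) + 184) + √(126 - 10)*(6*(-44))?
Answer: -528*√29 + √1653/3 ≈ -2829.8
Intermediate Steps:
C(h) = 1/(-6 + h)
√(C(3) + 184) + √(126 - 10)*(6*(-44)) = √(1/(-6 + 3) + 184) + √(126 - 10)*(6*(-44)) = √(1/(-3) + 184) + √116*(-264) = √(-⅓ + 184) + (2*√29)*(-264) = √(551/3) - 528*√29 = √1653/3 - 528*√29 = -528*√29 + √1653/3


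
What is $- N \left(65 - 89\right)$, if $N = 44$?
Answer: $1056$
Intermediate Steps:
$- N \left(65 - 89\right) = - 44 \left(65 - 89\right) = - 44 \left(-24\right) = \left(-1\right) \left(-1056\right) = 1056$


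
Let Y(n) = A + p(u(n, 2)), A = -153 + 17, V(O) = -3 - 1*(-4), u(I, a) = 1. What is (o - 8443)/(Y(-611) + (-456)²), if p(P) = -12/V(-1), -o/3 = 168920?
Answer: -515203/207788 ≈ -2.4795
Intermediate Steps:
o = -506760 (o = -3*168920 = -506760)
V(O) = 1 (V(O) = -3 + 4 = 1)
A = -136
p(P) = -12 (p(P) = -12/1 = -12*1 = -12)
Y(n) = -148 (Y(n) = -136 - 12 = -148)
(o - 8443)/(Y(-611) + (-456)²) = (-506760 - 8443)/(-148 + (-456)²) = -515203/(-148 + 207936) = -515203/207788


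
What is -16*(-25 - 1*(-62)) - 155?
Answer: -747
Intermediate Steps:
-16*(-25 - 1*(-62)) - 155 = -16*(-25 + 62) - 155 = -16*37 - 155 = -592 - 155 = -747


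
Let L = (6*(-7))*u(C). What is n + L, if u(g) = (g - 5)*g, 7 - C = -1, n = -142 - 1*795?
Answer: -1945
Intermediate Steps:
n = -937 (n = -142 - 795 = -937)
C = 8 (C = 7 - 1*(-1) = 7 + 1 = 8)
u(g) = g*(-5 + g) (u(g) = (-5 + g)*g = g*(-5 + g))
L = -1008 (L = (6*(-7))*(8*(-5 + 8)) = -336*3 = -42*24 = -1008)
n + L = -937 - 1008 = -1945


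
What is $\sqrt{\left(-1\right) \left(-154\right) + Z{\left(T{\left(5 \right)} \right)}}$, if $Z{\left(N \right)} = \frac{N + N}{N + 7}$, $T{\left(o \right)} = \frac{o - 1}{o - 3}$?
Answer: $\frac{\sqrt{1390}}{3} \approx 12.428$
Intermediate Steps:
$T{\left(o \right)} = \frac{-1 + o}{-3 + o}$
$Z{\left(N \right)} = \frac{2 N}{7 + N}$
$\sqrt{\left(-1\right) \left(-154\right) + Z{\left(T{\left(5 \right)} \right)}} = \sqrt{\left(-1\right) \left(-154\right) + \frac{2 \frac{-1 + 5}{-3 + 5}}{7 + \frac{-1 + 5}{-3 + 5}}} = \sqrt{154 + \frac{2 \cdot \frac{1}{2} \cdot 4}{7 + \frac{1}{2} \cdot 4}} = \sqrt{154 + 2 \cdot 2 \frac{1}{7 + 2}} = \sqrt{154 + 2 \cdot 2 \cdot \frac{1}{9}} = \sqrt{154 + \frac{4}{9}} = \sqrt{\frac{1390}{9}} = \frac{\sqrt{1390}}{3}$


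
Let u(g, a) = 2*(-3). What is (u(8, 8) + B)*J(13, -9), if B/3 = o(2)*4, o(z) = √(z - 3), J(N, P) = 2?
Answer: -12 + 24*I ≈ -12.0 + 24.0*I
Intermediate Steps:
o(z) = √(-3 + z)
u(g, a) = -6
B = 12*I (B = 3*(√(-3 + 2)*4) = 3*(√(-1)*4) = 3*(I*4) = 3*(4*I) = 12*I ≈ 12.0*I)
(u(8, 8) + B)*J(13, -9) = (-6 + 12*I)*2 = -12 + 24*I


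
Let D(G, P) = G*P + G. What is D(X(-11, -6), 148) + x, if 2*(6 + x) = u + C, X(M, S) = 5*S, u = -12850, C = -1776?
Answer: -11789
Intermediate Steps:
D(G, P) = G + G*P
x = -7319 (x = -6 + (-12850 - 1776)/2 = -6 + (½)*(-14626) = -6 - 7313 = -7319)
D(X(-11, -6), 148) + x = (5*(-6))*(1 + 148) - 7319 = -30*149 - 7319 = -4470 - 7319 = -11789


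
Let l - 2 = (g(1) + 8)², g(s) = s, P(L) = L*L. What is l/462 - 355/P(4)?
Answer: -81341/3696 ≈ -22.008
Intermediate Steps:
P(L) = L²
l = 83 (l = 2 + (1 + 8)² = 2 + 9² = 2 + 81 = 83)
l/462 - 355/P(4) = 83/462 - 355/(4²) = 83*(1/462) - 355/16 = 83/462 - 355*1/16 = 83/462 - 355/16 = -81341/3696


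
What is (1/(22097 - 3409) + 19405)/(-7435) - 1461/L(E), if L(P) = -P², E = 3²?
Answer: 57875054053/3751522560 ≈ 15.427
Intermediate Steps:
E = 9
(1/(22097 - 3409) + 19405)/(-7435) - 1461/L(E) = (1/(22097 - 3409) + 19405)/(-7435) - 1461/((-1*9²)) = (1/18688 + 19405)*(-1/7435) - 1461/((-1*81)) = (1/18688 + 19405)*(-1/7435) - 1461/(-81) = (362640641/18688)*(-1/7435) - 1461*(-1/81) = -362640641/138945280 + 487/27 = 57875054053/3751522560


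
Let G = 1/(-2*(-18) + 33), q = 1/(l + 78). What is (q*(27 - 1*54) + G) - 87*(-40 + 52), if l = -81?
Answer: -71414/69 ≈ -1035.0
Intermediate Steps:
q = -⅓ (q = 1/(-81 + 78) = 1/(-3) = -⅓ ≈ -0.33333)
G = 1/69 (G = 1/(36 + 33) = 1/69 ≈ 0.014493)
(q*(27 - 1*54) + G) - 87*(-40 + 52) = (-(27 - 1*54)/3 + 1/69) - 87*(-40 + 52) = (-(27 - 54)/3 + 1/69) - 87*12 = (-⅓*(-27) + 1/69) - 1*1044 = (9 + 1/69) - 1044 = 622/69 - 1044 = -71414/69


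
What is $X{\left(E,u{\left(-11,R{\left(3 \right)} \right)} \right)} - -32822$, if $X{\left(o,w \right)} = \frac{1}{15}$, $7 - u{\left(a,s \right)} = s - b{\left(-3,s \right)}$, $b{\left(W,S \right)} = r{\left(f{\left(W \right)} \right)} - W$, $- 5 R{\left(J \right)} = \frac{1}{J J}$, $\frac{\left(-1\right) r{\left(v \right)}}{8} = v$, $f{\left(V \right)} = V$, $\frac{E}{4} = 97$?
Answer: $\frac{492331}{15} \approx 32822.0$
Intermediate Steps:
$E = 388$ ($E = 4 \cdot 97 = 388$)
$r{\left(v \right)} = - 8 v$
$R{\left(J \right)} = - \frac{1}{5 J^{2}}$ ($R{\left(J \right)} = - \frac{1}{5 J J} = - \frac{1}{5 J^{2}}$)
$b{\left(W,S \right)} = - 9 W$ ($b{\left(W,S \right)} = - 8 W - W = - 9 W$)
$u{\left(a,s \right)} = 34 - s$ ($u{\left(a,s \right)} = 7 - \left(s - \left(-9\right) \left(-3\right)\right) = 7 - \left(s - 27\right) = 7 - \left(-27 + s\right) = 34 - s$)
$X{\left(o,w \right)} = \frac{1}{15}$
$X{\left(E,u{\left(-11,R{\left(3 \right)} \right)} \right)} - -32822 = \frac{1}{15} - -32822 = \frac{1}{15} + 32822 = \frac{492331}{15}$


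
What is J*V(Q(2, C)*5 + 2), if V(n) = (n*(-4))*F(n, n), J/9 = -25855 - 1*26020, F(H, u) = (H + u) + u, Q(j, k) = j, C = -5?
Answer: 806760000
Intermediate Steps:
F(H, u) = H + 2*u
J = -466875 (J = 9*(-25855 - 1*26020) = 9*(-25855 - 26020) = 9*(-51875) = -466875)
V(n) = -12*n² (V(n) = (n*(-4))*(n + 2*n) = (-4*n)*(3*n) = -12*n²)
J*V(Q(2, C)*5 + 2) = -(-5602500)*(2*5 + 2)² = -(-5602500)*(10 + 2)² = -(-5602500)*12² = -(-5602500)*144 = -466875*(-1728) = 806760000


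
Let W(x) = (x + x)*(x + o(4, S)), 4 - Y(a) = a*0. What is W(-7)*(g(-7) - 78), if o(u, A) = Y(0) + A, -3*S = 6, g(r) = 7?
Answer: -4970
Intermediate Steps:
Y(a) = 4 (Y(a) = 4 - a*0 = 4 - 1*0 = 4 + 0 = 4)
S = -2 (S = -⅓*6 = -2)
o(u, A) = 4 + A
W(x) = 2*x*(2 + x) (W(x) = (x + x)*(x + (4 - 2)) = (2*x)*(x + 2) = (2*x)*(2 + x) = 2*x*(2 + x))
W(-7)*(g(-7) - 78) = (2*(-7)*(2 - 7))*(7 - 78) = (2*(-7)*(-5))*(-71) = 70*(-71) = -4970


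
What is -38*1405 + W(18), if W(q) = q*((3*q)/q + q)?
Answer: -53012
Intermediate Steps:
W(q) = q*(3 + q)
-38*1405 + W(18) = -38*1405 + 18*(3 + 18) = -53390 + 18*21 = -53390 + 378 = -53012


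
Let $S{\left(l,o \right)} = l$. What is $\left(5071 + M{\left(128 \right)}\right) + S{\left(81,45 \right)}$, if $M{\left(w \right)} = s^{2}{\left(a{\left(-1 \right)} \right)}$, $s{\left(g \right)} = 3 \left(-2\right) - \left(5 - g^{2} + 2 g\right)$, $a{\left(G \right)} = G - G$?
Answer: $5273$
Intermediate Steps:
$a{\left(G \right)} = 0$
$s{\left(g \right)} = -11 + g^{2} - 2 g$ ($s{\left(g \right)} = -6 - \left(5 - g^{2} + 2 g\right) = -11 + g^{2} - 2 g$)
$M{\left(w \right)} = 121$ ($M{\left(w \right)} = \left(-11 + 0^{2} - 0\right)^{2} = \left(-11 + 0 + 0\right)^{2} = \left(-11\right)^{2} = 121$)
$\left(5071 + M{\left(128 \right)}\right) + S{\left(81,45 \right)} = \left(5071 + 121\right) + 81 = 5192 + 81 = 5273$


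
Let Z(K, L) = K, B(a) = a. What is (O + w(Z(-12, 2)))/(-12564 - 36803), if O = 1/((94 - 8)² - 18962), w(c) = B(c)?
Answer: 138793/570978722 ≈ 0.00024308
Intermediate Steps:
w(c) = c
O = -1/11566 (O = 1/(86² - 18962) = 1/(7396 - 18962) = 1/(-11566) = -1/11566 ≈ -8.6460e-5)
(O + w(Z(-12, 2)))/(-12564 - 36803) = (-1/11566 - 12)/(-12564 - 36803) = -138793/11566/(-49367) = -138793/11566*(-1/49367) = 138793/570978722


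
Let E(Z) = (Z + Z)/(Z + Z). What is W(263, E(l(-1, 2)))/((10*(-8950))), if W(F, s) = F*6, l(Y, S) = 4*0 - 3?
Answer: -789/44750 ≈ -0.017631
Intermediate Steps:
l(Y, S) = -3 (l(Y, S) = 0 - 3 = -3)
E(Z) = 1 (E(Z) = (2*Z)/((2*Z)) = (2*Z)*(1/(2*Z)) = 1)
W(F, s) = 6*F
W(263, E(l(-1, 2)))/((10*(-8950))) = (6*263)/((10*(-8950))) = 1578/(-89500) = 1578*(-1/89500) = -789/44750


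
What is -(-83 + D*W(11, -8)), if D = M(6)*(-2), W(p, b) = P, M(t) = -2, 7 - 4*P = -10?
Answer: 66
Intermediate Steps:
P = 17/4 (P = 7/4 - ¼*(-10) = 7/4 + 5/2 = 17/4 ≈ 4.2500)
W(p, b) = 17/4
D = 4 (D = -2*(-2) = 4)
-(-83 + D*W(11, -8)) = -(-83 + 4*(17/4)) = -(-83 + 17) = -1*(-66) = 66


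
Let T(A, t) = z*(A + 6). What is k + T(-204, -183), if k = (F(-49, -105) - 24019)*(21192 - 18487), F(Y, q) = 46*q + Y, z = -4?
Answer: -78168298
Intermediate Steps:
F(Y, q) = Y + 46*q
T(A, t) = -24 - 4*A (T(A, t) = -4*(A + 6) = -4*(6 + A) = -24 - 4*A)
k = -78169090 (k = ((-49 + 46*(-105)) - 24019)*(21192 - 18487) = ((-49 - 4830) - 24019)*2705 = (-4879 - 24019)*2705 = -28898*2705 = -78169090)
k + T(-204, -183) = -78169090 + (-24 - 4*(-204)) = -78169090 + (-24 + 816) = -78169090 + 792 = -78168298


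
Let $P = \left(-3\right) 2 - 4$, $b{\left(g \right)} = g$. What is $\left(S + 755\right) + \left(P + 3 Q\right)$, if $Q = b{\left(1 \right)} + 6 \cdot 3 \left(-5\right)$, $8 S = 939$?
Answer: $\frac{4763}{8} \approx 595.38$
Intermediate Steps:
$S = \frac{939}{8}$ ($S = \frac{1}{8} \cdot 939 = \frac{939}{8} \approx 117.38$)
$Q = -89$ ($Q = 1 + 6 \cdot 3 \left(-5\right) = 1 + 18 \left(-5\right) = 1 - 90 = -89$)
$P = -10$ ($P = -6 - 4 = -10$)
$\left(S + 755\right) + \left(P + 3 Q\right) = \left(\frac{939}{8} + 755\right) + \left(-10 + 3 \left(-89\right)\right) = \frac{6979}{8} - 277 = \frac{4763}{8}$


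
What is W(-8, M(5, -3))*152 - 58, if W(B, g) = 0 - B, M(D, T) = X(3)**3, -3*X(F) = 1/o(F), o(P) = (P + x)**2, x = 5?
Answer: 1158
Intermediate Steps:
o(P) = (5 + P)**2 (o(P) = (P + 5)**2 = (5 + P)**2)
X(F) = -1/(3*(5 + F)**2)
M(D, T) = -1/7077888 (M(D, T) = (-1/(3*(5 + 3)**2))**3 = (-1/3/8**2)**3 = (-1/3*1/64)**3 = (-1/192)**3 = -1/7077888)
W(B, g) = -B
W(-8, M(5, -3))*152 - 58 = -1*(-8)*152 - 58 = 8*152 - 58 = 1216 - 58 = 1158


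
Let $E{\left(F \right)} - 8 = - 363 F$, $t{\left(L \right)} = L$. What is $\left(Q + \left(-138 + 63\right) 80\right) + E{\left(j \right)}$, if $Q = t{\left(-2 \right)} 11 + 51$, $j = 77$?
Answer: $-33914$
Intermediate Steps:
$Q = 29$ ($Q = \left(-2\right) 11 + 51 = -22 + 51 = 29$)
$E{\left(F \right)} = 8 - 363 F$
$\left(Q + \left(-138 + 63\right) 80\right) + E{\left(j \right)} = \left(29 + \left(-138 + 63\right) 80\right) + \left(8 - 27951\right) = \left(29 - 6000\right) + \left(8 - 27951\right) = \left(29 - 6000\right) - 27943 = -5971 - 27943 = -33914$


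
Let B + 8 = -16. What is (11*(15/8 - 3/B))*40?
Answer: 880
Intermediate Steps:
B = -24 (B = -8 - 16 = -24)
(11*(15/8 - 3/B))*40 = (11*(15/8 - 3/(-24)))*40 = (11*(15*(⅛) - 3*(-1/24)))*40 = (11*(15/8 + ⅛))*40 = (11*2)*40 = 22*40 = 880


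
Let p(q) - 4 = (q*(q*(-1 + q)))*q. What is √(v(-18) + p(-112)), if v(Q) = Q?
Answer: 15*√705586 ≈ 12600.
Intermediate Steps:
p(q) = 4 + q³*(-1 + q) (p(q) = 4 + (q*(q*(-1 + q)))*q = 4 + (q²*(-1 + q))*q = 4 + q³*(-1 + q))
√(v(-18) + p(-112)) = √(-18 + (4 + (-112)⁴ - 1*(-112)³)) = √(-18 + (4 + 157351936 - 1*(-1404928))) = √(-18 + (4 + 157351936 + 1404928)) = √(-18 + 158756868) = √158756850 = 15*√705586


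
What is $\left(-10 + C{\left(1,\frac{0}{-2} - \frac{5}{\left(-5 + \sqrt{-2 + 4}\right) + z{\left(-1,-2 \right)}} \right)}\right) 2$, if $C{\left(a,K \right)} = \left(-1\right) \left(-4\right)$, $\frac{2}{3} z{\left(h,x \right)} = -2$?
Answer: $-12$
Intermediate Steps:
$z{\left(h,x \right)} = -3$ ($z{\left(h,x \right)} = \frac{3}{2} \left(-2\right) = -3$)
$C{\left(a,K \right)} = 4$
$\left(-10 + C{\left(1,\frac{0}{-2} - \frac{5}{\left(-5 + \sqrt{-2 + 4}\right) + z{\left(-1,-2 \right)}} \right)}\right) 2 = \left(-10 + 4\right) 2 = \left(-6\right) 2 = -12$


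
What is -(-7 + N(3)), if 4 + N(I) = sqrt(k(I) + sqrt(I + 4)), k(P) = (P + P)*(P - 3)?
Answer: 11 - 7**(1/4) ≈ 9.3734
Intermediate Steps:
k(P) = 2*P*(-3 + P) (k(P) = (2*P)*(-3 + P) = 2*P*(-3 + P))
N(I) = -4 + sqrt(sqrt(4 + I) + 2*I*(-3 + I)) (N(I) = -4 + sqrt(2*I*(-3 + I) + sqrt(I + 4)) = -4 + sqrt(2*I*(-3 + I) + sqrt(4 + I)) = -4 + sqrt(sqrt(4 + I) + 2*I*(-3 + I)))
-(-7 + N(3)) = -(-7 + (-4 + sqrt(sqrt(4 + 3) + 2*3*(-3 + 3)))) = -(-7 + (-4 + sqrt(sqrt(7) + 2*3*0))) = -(-7 + (-4 + sqrt(sqrt(7) + 0))) = -(-7 + (-4 + sqrt(sqrt(7)))) = -(-7 + (-4 + 7**(1/4))) = -(-11 + 7**(1/4)) = 11 - 7**(1/4)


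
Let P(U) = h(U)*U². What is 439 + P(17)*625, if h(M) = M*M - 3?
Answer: 51659189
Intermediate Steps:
h(M) = -3 + M² (h(M) = M² - 3 = -3 + M²)
P(U) = U²*(-3 + U²) (P(U) = (-3 + U²)*U² = U²*(-3 + U²))
439 + P(17)*625 = 439 + (17²*(-3 + 17²))*625 = 439 + (289*(-3 + 289))*625 = 439 + (289*286)*625 = 439 + 82654*625 = 439 + 51658750 = 51659189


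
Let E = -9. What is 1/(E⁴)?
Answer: 1/6561 ≈ 0.00015242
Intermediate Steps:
1/(E⁴) = 1/((-9)⁴) = 1/6561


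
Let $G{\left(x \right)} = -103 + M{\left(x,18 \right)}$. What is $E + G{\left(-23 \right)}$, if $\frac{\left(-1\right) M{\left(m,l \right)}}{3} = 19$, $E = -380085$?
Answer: $-380245$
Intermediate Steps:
$M{\left(m,l \right)} = -57$ ($M{\left(m,l \right)} = \left(-3\right) 19 = -57$)
$G{\left(x \right)} = -160$ ($G{\left(x \right)} = -103 - 57 = -160$)
$E + G{\left(-23 \right)} = -380085 - 160 = -380245$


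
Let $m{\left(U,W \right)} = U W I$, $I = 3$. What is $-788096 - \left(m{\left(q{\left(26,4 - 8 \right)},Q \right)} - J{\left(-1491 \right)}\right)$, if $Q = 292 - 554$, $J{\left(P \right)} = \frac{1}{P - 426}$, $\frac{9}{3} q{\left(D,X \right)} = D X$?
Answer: $- \frac{1563014449}{1917} \approx -8.1534 \cdot 10^{5}$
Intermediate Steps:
$q{\left(D,X \right)} = \frac{D X}{3}$
$J{\left(P \right)} = \frac{1}{-426 + P}$
$Q = -262$ ($Q = 292 - 554 = -262$)
$m{\left(U,W \right)} = 3 U W$ ($m{\left(U,W \right)} = U W 3 = 3 U W$)
$-788096 - \left(m{\left(q{\left(26,4 - 8 \right)},Q \right)} - J{\left(-1491 \right)}\right) = -788096 - \left(3 \cdot \frac{1}{3} \cdot 26 \left(4 - 8\right) \left(-262\right) - \frac{1}{-426 - 1491}\right) = -788096 - \left(3 \cdot \frac{1}{3} \cdot 26 \left(-4\right) \left(-262\right) - \frac{1}{-1917}\right) = -788096 - \left(3 \left(- \frac{104}{3}\right) \left(-262\right) - - \frac{1}{1917}\right) = -788096 - \left(27248 + \frac{1}{1917}\right) = -788096 - \frac{52234417}{1917} = - \frac{1563014449}{1917}$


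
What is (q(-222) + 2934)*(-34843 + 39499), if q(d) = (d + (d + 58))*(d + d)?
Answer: 811624608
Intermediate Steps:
q(d) = 2*d*(58 + 2*d) (q(d) = (d + (58 + d))*(2*d) = (58 + 2*d)*(2*d) = 2*d*(58 + 2*d))
(q(-222) + 2934)*(-34843 + 39499) = (4*(-222)*(29 - 222) + 2934)*(-34843 + 39499) = (4*(-222)*(-193) + 2934)*4656 = (171384 + 2934)*4656 = 174318*4656 = 811624608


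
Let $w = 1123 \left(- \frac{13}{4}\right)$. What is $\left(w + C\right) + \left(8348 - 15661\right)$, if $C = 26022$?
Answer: $\frac{60237}{4} \approx 15059.0$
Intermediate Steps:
$w = - \frac{14599}{4}$ ($w = 1123 \left(\left(-13\right) \frac{1}{4}\right) = 1123 \left(- \frac{13}{4}\right) = - \frac{14599}{4} \approx -3649.8$)
$\left(w + C\right) + \left(8348 - 15661\right) = \left(- \frac{14599}{4} + 26022\right) + \left(8348 - 15661\right) = \frac{89489}{4} - 7313 = \frac{60237}{4}$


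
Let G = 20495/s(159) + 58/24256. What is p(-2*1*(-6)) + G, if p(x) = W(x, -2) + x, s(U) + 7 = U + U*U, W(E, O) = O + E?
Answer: 7035232245/308451424 ≈ 22.808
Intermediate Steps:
W(E, O) = E + O
s(U) = -7 + U + U**2 (s(U) = -7 + (U + U*U) = -7 + (U + U**2) = -7 + U + U**2)
p(x) = -2 + 2*x (p(x) = (x - 2) + x = (-2 + x) + x = -2 + 2*x)
G = 249300917/308451424 (G = 20495/(-7 + 159 + 159**2) + 58/24256 = 20495/(-7 + 159 + 25281) + 58*(1/24256) = 20495/25433 + 29/12128 = 249300917/308451424 ≈ 0.80823)
p(-2*1*(-6)) + G = (-2 + 2*(-2*1*(-6))) + 249300917/308451424 = (-2 + 2*(-2*(-6))) + 249300917/308451424 = (-2 + 2*12) + 249300917/308451424 = (-2 + 24) + 249300917/308451424 = 22 + 249300917/308451424 = 7035232245/308451424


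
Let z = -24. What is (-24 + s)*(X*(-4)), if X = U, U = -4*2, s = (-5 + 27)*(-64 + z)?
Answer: -62720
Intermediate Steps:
s = -1936 (s = (-5 + 27)*(-64 - 24) = 22*(-88) = -1936)
U = -8
X = -8
(-24 + s)*(X*(-4)) = (-24 - 1936)*(-8*(-4)) = -1960*32 = -62720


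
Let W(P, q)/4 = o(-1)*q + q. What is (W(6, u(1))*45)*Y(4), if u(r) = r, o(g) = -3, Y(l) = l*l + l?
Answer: -7200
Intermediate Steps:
Y(l) = l + l² (Y(l) = l² + l = l + l²)
W(P, q) = -8*q (W(P, q) = 4*(-3*q + q) = 4*(-2*q) = -8*q)
(W(6, u(1))*45)*Y(4) = (-8*1*45)*(4*(1 + 4)) = (-8*45)*(4*5) = -360*20 = -7200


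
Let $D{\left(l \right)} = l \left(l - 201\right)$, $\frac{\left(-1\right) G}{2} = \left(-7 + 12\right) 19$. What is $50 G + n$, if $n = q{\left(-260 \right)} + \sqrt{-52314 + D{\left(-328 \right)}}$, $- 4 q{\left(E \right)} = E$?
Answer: $-9435 + \sqrt{121198} \approx -9086.9$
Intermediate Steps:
$G = -190$ ($G = - 2 \left(-7 + 12\right) 19 = - 2 \cdot 5 \cdot 19 = \left(-2\right) 95 = -190$)
$q{\left(E \right)} = - \frac{E}{4}$
$D{\left(l \right)} = l \left(-201 + l\right)$
$n = 65 + \sqrt{121198}$ ($n = \left(- \frac{1}{4}\right) \left(-260\right) + \sqrt{-52314 - 328 \left(-201 - 328\right)} = 65 + \sqrt{-52314 - -173512} = 65 + \sqrt{-52314 + 173512} = 65 + \sqrt{121198} \approx 413.14$)
$50 G + n = 50 \left(-190\right) + \left(65 + \sqrt{121198}\right) = -9500 + \left(65 + \sqrt{121198}\right) = -9435 + \sqrt{121198}$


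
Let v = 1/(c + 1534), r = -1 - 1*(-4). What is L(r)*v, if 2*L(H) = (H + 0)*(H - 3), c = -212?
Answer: 0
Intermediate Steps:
r = 3 (r = -1 + 4 = 3)
v = 1/1322 (v = 1/(-212 + 1534) = 1/1322 ≈ 0.00075643)
L(H) = H*(-3 + H)/2 (L(H) = ((H + 0)*(H - 3))/2 = (H*(-3 + H))/2 = H*(-3 + H)/2)
L(r)*v = ((½)*3*(-3 + 3))*(1/1322) = ((½)*3*0)*(1/1322) = 0*(1/1322) = 0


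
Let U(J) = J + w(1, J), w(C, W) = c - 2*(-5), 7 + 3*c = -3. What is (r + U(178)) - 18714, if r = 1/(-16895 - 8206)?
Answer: -465104797/25101 ≈ -18529.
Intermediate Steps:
c = -10/3 (c = -7/3 + (⅓)*(-3) = -7/3 - 1 = -10/3 ≈ -3.3333)
r = -1/25101 (r = 1/(-25101) = -1/25101 ≈ -3.9839e-5)
w(C, W) = 20/3 (w(C, W) = -10/3 - 2*(-5) = -10/3 + 10 = 20/3)
U(J) = 20/3 + J (U(J) = J + 20/3 = 20/3 + J)
(r + U(178)) - 18714 = (-1/25101 + (20/3 + 178)) - 18714 = (-1/25101 + 554/3) - 18714 = 4635317/25101 - 18714 = -465104797/25101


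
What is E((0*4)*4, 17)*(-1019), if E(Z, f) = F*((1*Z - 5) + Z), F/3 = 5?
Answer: 76425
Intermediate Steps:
F = 15 (F = 3*5 = 15)
E(Z, f) = -75 + 30*Z (E(Z, f) = 15*((1*Z - 5) + Z) = 15*((Z - 5) + Z) = 15*((-5 + Z) + Z) = 15*(-5 + 2*Z) = -75 + 30*Z)
E((0*4)*4, 17)*(-1019) = (-75 + 30*((0*4)*4))*(-1019) = (-75 + 30*(0*4))*(-1019) = (-75 + 30*0)*(-1019) = (-75 + 0)*(-1019) = -75*(-1019) = 76425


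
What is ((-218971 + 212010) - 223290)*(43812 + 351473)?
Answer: -91014766535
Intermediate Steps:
((-218971 + 212010) - 223290)*(43812 + 351473) = (-6961 - 223290)*395285 = -230251*395285 = -91014766535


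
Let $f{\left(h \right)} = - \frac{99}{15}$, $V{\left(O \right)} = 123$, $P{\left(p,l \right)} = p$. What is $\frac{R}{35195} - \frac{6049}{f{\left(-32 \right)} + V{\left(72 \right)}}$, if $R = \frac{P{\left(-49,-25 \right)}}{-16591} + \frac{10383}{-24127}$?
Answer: $- \frac{85219806364454567}{1639871572629786} \approx -51.967$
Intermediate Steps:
$f{\left(h \right)} = - \frac{33}{5}$ ($f{\left(h \right)} = \left(-99\right) \frac{1}{15} = - \frac{33}{5}$)
$R = - \frac{171082130}{400291057}$ ($R = - \frac{49}{-16591} + \frac{10383}{-24127} = \left(-49\right) \left(- \frac{1}{16591}\right) + 10383 \left(- \frac{1}{24127}\right) = \frac{49}{16591} - \frac{10383}{24127} = - \frac{171082130}{400291057} \approx -0.42739$)
$\frac{R}{35195} - \frac{6049}{f{\left(-32 \right)} + V{\left(72 \right)}} = - \frac{171082130}{400291057 \cdot 35195} - \frac{6049}{- \frac{33}{5} + 123} = \left(- \frac{171082130}{400291057}\right) \frac{1}{35195} - \frac{6049}{\frac{582}{5}} = - \frac{34216426}{2817648750223} - \frac{30245}{582} = - \frac{85219806364454567}{1639871572629786}$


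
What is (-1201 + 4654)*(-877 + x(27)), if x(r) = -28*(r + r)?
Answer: -8249217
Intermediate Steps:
x(r) = -56*r
(-1201 + 4654)*(-877 + x(27)) = (-1201 + 4654)*(-877 - 56*27) = 3453*(-877 - 1512) = 3453*(-2389) = -8249217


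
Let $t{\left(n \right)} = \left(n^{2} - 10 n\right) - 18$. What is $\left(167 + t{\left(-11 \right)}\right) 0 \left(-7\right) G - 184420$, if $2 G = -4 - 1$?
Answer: $-184420$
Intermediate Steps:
$G = - \frac{5}{2}$ ($G = \frac{-4 - 1}{2} = \frac{1}{2} \left(-5\right) = - \frac{5}{2} \approx -2.5$)
$t{\left(n \right)} = -18 + n^{2} - 10 n$
$\left(167 + t{\left(-11 \right)}\right) 0 \left(-7\right) G - 184420 = \left(167 - \left(-92 - 121\right)\right) 0 \left(-7\right) \left(- \frac{5}{2}\right) - 184420 = \left(167 + \left(-18 + 121 + 110\right)\right) 0 \left(- \frac{5}{2}\right) - 184420 = \left(167 + 213\right) 0 - 184420 = 380 \cdot 0 - 184420 = 0 - 184420 = -184420$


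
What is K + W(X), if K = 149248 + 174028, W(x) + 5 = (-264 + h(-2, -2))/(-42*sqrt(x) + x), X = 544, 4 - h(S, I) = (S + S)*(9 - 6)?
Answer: 98597717/305 + 651*sqrt(34)/10370 ≈ 3.2327e+5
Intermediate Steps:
h(S, I) = 4 - 6*S (h(S, I) = 4 - (S + S)*(9 - 6) = 4 - 2*S*3 = 4 - 6*S)
W(x) = -5 - 248/(x - 42*sqrt(x)) (W(x) = -5 + (-264 + (4 - 6*(-2)))/(-42*sqrt(x) + x) = -5 + (-264 + (4 + 12))/(x - 42*sqrt(x)) = -5 + (-264 + 16)/(x - 42*sqrt(x)) = -5 - 248/(x - 42*sqrt(x)))
K = 323276
K + W(X) = 323276 + (248 - 840*sqrt(34) + 5*544)/(-1*544 + 42*sqrt(544)) = 323276 + (248 - 840*sqrt(34) + 2720)/(-544 + 42*(4*sqrt(34))) = 323276 + (248 - 840*sqrt(34) + 2720)/(-544 + 168*sqrt(34)) = 323276 + (2968 - 840*sqrt(34))/(-544 + 168*sqrt(34))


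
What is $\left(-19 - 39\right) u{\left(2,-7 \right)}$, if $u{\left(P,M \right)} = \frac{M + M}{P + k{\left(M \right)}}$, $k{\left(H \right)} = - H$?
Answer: $\frac{812}{9} \approx 90.222$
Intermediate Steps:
$u{\left(P,M \right)} = \frac{2 M}{P - M}$ ($u{\left(P,M \right)} = \frac{M + M}{P - M} = \frac{2 M}{P - M}$)
$\left(-19 - 39\right) u{\left(2,-7 \right)} = \left(-19 - 39\right) \left(\left(-2\right) \left(-7\right) \frac{1}{-7 - 2}\right) = - 58 \left(\left(-2\right) \left(-7\right) \frac{1}{-7 - 2}\right) = - 58 \left(\left(-2\right) \left(-7\right) \frac{1}{-9}\right) = - 58 \left(\left(-2\right) \left(-7\right) \left(- \frac{1}{9}\right)\right) = \left(-58\right) \left(- \frac{14}{9}\right) = \frac{812}{9}$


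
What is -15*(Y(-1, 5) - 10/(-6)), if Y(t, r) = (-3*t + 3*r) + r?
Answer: -370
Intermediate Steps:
Y(t, r) = -3*t + 4*r
-15*(Y(-1, 5) - 10/(-6)) = -15*((-3*(-1) + 4*5) - 10/(-6)) = -15*((3 + 20) - 10*(-⅙)) = -15*(23 + 5/3) = -15*74/3 = -370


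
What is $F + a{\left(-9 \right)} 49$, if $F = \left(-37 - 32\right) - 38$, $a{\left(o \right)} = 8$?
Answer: $285$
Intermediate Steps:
$F = -107$ ($F = -69 - 38 = -107$)
$F + a{\left(-9 \right)} 49 = -107 + 8 \cdot 49 = -107 + 392 = 285$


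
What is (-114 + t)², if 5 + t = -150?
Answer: 72361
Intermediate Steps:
t = -155 (t = -5 - 150 = -155)
(-114 + t)² = (-114 - 155)² = (-269)² = 72361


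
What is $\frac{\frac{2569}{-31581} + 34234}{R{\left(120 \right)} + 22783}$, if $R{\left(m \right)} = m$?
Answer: $\frac{1081141385}{723299643} \approx 1.4947$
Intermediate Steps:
$\frac{\frac{2569}{-31581} + 34234}{R{\left(120 \right)} + 22783} = \frac{\frac{2569}{-31581} + 34234}{120 + 22783} = \frac{2569 \left(- \frac{1}{31581}\right) + 34234}{22903} = \left(- \frac{2569}{31581} + 34234\right) \frac{1}{22903} = \frac{1081141385}{31581} \cdot \frac{1}{22903} = \frac{1081141385}{723299643}$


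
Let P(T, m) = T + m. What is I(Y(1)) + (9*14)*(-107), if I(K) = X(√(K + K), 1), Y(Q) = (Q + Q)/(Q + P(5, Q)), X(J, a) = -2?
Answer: -13484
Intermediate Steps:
Y(Q) = 2*Q/(5 + 2*Q) (Y(Q) = (Q + Q)/(Q + (5 + Q)) = (2*Q)/(5 + 2*Q) = 2*Q/(5 + 2*Q))
I(K) = -2
I(Y(1)) + (9*14)*(-107) = -2 + (9*14)*(-107) = -2 + 126*(-107) = -2 - 13482 = -13484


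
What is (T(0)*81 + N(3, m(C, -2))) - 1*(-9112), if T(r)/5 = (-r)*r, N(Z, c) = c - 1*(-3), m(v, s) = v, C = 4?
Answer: 9119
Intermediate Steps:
N(Z, c) = 3 + c (N(Z, c) = c + 3 = 3 + c)
T(r) = -5*r² (T(r) = 5*((-r)*r) = 5*(-r²) = -5*r²)
(T(0)*81 + N(3, m(C, -2))) - 1*(-9112) = (-5*0²*81 + (3 + 4)) - 1*(-9112) = (-5*0*81 + 7) + 9112 = (0*81 + 7) + 9112 = (0 + 7) + 9112 = 7 + 9112 = 9119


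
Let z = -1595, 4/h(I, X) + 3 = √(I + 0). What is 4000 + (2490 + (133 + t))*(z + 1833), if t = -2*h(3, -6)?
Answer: 629226 + 952*√3/3 ≈ 6.2978e+5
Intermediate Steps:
h(I, X) = 4/(-3 + √I) (h(I, X) = 4/(-3 + √(I + 0)) = 4/(-3 + √I))
t = -8/(-3 + √3) ≈ 6.3094
4000 + (2490 + (133 + t))*(z + 1833) = 4000 + (2490 + (133 + (4 + 4*√3/3)))*(-1595 + 1833) = 4000 + (2490 + (137 + 4*√3/3))*238 = 4000 + (2627 + 4*√3/3)*238 = 4000 + (625226 + 952*√3/3) = 629226 + 952*√3/3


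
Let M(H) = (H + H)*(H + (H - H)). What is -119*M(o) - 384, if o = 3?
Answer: -2526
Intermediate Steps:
M(H) = 2*H² (M(H) = (2*H)*(H + 0) = (2*H)*H = 2*H²)
-119*M(o) - 384 = -238*3² - 384 = -238*9 - 384 = -119*18 - 384 = -2142 - 384 = -2526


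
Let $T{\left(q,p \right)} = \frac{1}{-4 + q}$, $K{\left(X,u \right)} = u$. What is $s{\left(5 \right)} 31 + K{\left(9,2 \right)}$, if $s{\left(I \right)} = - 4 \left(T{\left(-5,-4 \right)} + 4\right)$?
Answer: $- \frac{4322}{9} \approx -480.22$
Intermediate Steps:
$s{\left(I \right)} = - \frac{140}{9}$ ($s{\left(I \right)} = - 4 \left(\frac{1}{-4 - 5} + 4\right) = - 4 \left(\frac{1}{-9} + 4\right) = - 4 \left(- \frac{1}{9} + 4\right) = \left(-4\right) \frac{35}{9} = - \frac{140}{9}$)
$s{\left(5 \right)} 31 + K{\left(9,2 \right)} = \left(- \frac{140}{9}\right) 31 + 2 = - \frac{4340}{9} + 2 = - \frac{4322}{9}$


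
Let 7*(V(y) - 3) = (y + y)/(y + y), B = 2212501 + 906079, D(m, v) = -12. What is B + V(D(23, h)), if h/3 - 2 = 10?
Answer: 21830082/7 ≈ 3.1186e+6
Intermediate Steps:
h = 36 (h = 6 + 3*10 = 6 + 30 = 36)
B = 3118580
V(y) = 22/7 (V(y) = 3 + ((y + y)/(y + y))/7 = 3 + ((2*y)/((2*y)))/7 = 3 + ((2*y)*(1/(2*y)))/7 = 3 + (⅐)*1 = 3 + ⅐ = 22/7)
B + V(D(23, h)) = 3118580 + 22/7 = 21830082/7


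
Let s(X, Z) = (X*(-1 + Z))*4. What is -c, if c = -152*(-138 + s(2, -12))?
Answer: -36784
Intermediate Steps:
s(X, Z) = 4*X*(-1 + Z)
c = 36784 (c = -152*(-138 + 4*2*(-1 - 12)) = -152*(-138 + 4*2*(-13)) = -152*(-138 - 104) = -152*(-242) = 36784)
-c = -1*36784 = -36784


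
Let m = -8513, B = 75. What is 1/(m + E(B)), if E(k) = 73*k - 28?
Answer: -1/3066 ≈ -0.00032616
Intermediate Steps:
E(k) = -28 + 73*k
1/(m + E(B)) = 1/(-8513 + (-28 + 73*75)) = 1/(-8513 + (-28 + 5475)) = 1/(-8513 + 5447) = 1/(-3066) = -1/3066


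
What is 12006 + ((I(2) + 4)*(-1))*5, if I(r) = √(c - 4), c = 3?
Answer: 11986 - 5*I ≈ 11986.0 - 5.0*I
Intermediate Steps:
I(r) = I (I(r) = √(3 - 4) = √(-1) = I)
12006 + ((I(2) + 4)*(-1))*5 = 12006 + ((I + 4)*(-1))*5 = 12006 + ((4 + I)*(-1))*5 = 12006 + (-4 - I)*5 = 12006 + (-20 - 5*I) = 11986 - 5*I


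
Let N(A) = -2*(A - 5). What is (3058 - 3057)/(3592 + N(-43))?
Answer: 1/3688 ≈ 0.00027115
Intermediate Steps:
N(A) = 10 - 2*A (N(A) = -2*(-5 + A) = 10 - 2*A)
(3058 - 3057)/(3592 + N(-43)) = (3058 - 3057)/(3592 + (10 - 2*(-43))) = 1/(3592 + (10 + 86)) = 1/(3592 + 96) = 1/3688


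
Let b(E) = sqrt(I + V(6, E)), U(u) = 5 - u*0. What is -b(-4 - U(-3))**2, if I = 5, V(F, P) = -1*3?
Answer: -2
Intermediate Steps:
U(u) = 5 (U(u) = 5 - 1*0 = 5 + 0 = 5)
V(F, P) = -3
b(E) = sqrt(2) (b(E) = sqrt(5 - 3) = sqrt(2))
-b(-4 - U(-3))**2 = -(sqrt(2))**2 = -1*2 = -2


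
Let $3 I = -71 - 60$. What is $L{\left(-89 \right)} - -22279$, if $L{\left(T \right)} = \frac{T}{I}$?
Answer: $\frac{2918816}{131} \approx 22281.0$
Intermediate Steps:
$I = - \frac{131}{3}$ ($I = \frac{-71 - 60}{3} = \frac{1}{3} \left(-131\right) = - \frac{131}{3} \approx -43.667$)
$L{\left(T \right)} = - \frac{3 T}{131}$ ($L{\left(T \right)} = \frac{T}{- \frac{131}{3}} = T \left(- \frac{3}{131}\right) = - \frac{3 T}{131}$)
$L{\left(-89 \right)} - -22279 = \left(- \frac{3}{131}\right) \left(-89\right) - -22279 = \frac{267}{131} + 22279 = \frac{2918816}{131}$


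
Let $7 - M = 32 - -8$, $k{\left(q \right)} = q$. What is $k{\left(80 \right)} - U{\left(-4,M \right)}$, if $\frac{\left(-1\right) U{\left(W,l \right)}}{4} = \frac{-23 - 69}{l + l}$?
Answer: $\frac{2824}{33} \approx 85.576$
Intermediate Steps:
$M = -33$ ($M = 7 - \left(32 - -8\right) = 7 - \left(32 + 8\right) = 7 - 40 = -33$)
$U{\left(W,l \right)} = \frac{184}{l}$ ($U{\left(W,l \right)} = - 4 \frac{-23 - 69}{l + l} = - 4 \left(- \frac{92}{2 l}\right) = - 4 \left(- 92 \frac{1}{2 l}\right) = - 4 \left(- \frac{46}{l}\right) = \frac{184}{l}$)
$k{\left(80 \right)} - U{\left(-4,M \right)} = 80 - \frac{184}{-33} = 80 - 184 \left(- \frac{1}{33}\right) = 80 - - \frac{184}{33} = 80 + \frac{184}{33} = \frac{2824}{33}$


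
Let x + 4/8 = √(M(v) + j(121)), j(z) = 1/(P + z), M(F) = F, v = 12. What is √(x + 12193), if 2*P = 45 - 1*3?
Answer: √(245849570 + 142*√242110)/142 ≈ 110.44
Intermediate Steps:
P = 21 (P = (45 - 1*3)/2 = (45 - 3)/2 = (½)*42 = 21)
j(z) = 1/(21 + z)
x = -½ + √242110/142 (x = -½ + √(12 + 1/(21 + 121)) = -½ + √(12 + 1/142) = -½ + √(1705/142) = -½ + √242110/142 ≈ 2.9651)
√(x + 12193) = √((-½ + √242110/142) + 12193) = √(24385/2 + √242110/142)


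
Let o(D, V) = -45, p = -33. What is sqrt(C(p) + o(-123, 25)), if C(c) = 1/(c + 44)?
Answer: I*sqrt(5434)/11 ≈ 6.7014*I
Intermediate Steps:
C(c) = 1/(44 + c)
sqrt(C(p) + o(-123, 25)) = sqrt(1/(44 - 33) - 45) = sqrt(1/11 - 45) = sqrt(-494/11) = I*sqrt(5434)/11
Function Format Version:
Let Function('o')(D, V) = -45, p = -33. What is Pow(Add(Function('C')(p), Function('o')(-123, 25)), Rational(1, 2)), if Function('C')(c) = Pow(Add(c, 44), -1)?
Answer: Mul(Rational(1, 11), I, Pow(5434, Rational(1, 2))) ≈ Mul(6.7014, I)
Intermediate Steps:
Function('C')(c) = Pow(Add(44, c), -1)
Pow(Add(Function('C')(p), Function('o')(-123, 25)), Rational(1, 2)) = Pow(Add(Pow(Add(44, -33), -1), -45), Rational(1, 2)) = Pow(Add(Pow(11, -1), -45), Rational(1, 2)) = Pow(Add(Rational(1, 11), -45), Rational(1, 2)) = Pow(Rational(-494, 11), Rational(1, 2)) = Mul(Rational(1, 11), I, Pow(5434, Rational(1, 2)))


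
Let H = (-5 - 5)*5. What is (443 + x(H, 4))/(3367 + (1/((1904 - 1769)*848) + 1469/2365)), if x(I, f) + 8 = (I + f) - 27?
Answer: 19601952480/182353452377 ≈ 0.10749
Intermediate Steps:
H = -50 (H = -10*5 = -50)
x(I, f) = -35 + I + f (x(I, f) = -8 + ((I + f) - 27) = -8 + (-27 + I + f) = -35 + I + f)
(443 + x(H, 4))/(3367 + (1/((1904 - 1769)*848) + 1469/2365)) = (443 + (-35 - 50 + 4))/(3367 + (1/((1904 - 1769)*848) + 1469/2365)) = (443 - 81)/(3367 + ((1/848)/135 + 1469*(1/2365))) = 362/(3367 + ((1/135)*(1/848) + 1469/2365)) = 362/(3367 + (1/114480 + 1469/2365)) = 362/(3367 + 33634697/54149040) = 362/(182353452377/54149040) = 362*(54149040/182353452377) = 19601952480/182353452377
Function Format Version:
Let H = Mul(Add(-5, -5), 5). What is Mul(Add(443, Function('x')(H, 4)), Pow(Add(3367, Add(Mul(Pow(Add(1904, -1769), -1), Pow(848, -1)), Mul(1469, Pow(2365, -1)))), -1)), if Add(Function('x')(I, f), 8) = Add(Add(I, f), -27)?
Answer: Rational(19601952480, 182353452377) ≈ 0.10749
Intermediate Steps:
H = -50 (H = Mul(-10, 5) = -50)
Function('x')(I, f) = Add(-35, I, f) (Function('x')(I, f) = Add(-8, Add(Add(I, f), -27)) = Add(-8, Add(-27, I, f)) = Add(-35, I, f))
Mul(Add(443, Function('x')(H, 4)), Pow(Add(3367, Add(Mul(Pow(Add(1904, -1769), -1), Pow(848, -1)), Mul(1469, Pow(2365, -1)))), -1)) = Mul(Add(443, Add(-35, -50, 4)), Pow(Add(3367, Add(Mul(Pow(Add(1904, -1769), -1), Pow(848, -1)), Mul(1469, Pow(2365, -1)))), -1)) = Mul(Add(443, -81), Pow(Add(3367, Add(Mul(Pow(135, -1), Rational(1, 848)), Mul(1469, Rational(1, 2365)))), -1)) = Mul(362, Pow(Add(3367, Add(Mul(Rational(1, 135), Rational(1, 848)), Rational(1469, 2365))), -1)) = Mul(362, Pow(Add(3367, Add(Rational(1, 114480), Rational(1469, 2365))), -1)) = Mul(362, Pow(Add(3367, Rational(33634697, 54149040)), -1)) = Mul(362, Pow(Rational(182353452377, 54149040), -1)) = Mul(362, Rational(54149040, 182353452377)) = Rational(19601952480, 182353452377)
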